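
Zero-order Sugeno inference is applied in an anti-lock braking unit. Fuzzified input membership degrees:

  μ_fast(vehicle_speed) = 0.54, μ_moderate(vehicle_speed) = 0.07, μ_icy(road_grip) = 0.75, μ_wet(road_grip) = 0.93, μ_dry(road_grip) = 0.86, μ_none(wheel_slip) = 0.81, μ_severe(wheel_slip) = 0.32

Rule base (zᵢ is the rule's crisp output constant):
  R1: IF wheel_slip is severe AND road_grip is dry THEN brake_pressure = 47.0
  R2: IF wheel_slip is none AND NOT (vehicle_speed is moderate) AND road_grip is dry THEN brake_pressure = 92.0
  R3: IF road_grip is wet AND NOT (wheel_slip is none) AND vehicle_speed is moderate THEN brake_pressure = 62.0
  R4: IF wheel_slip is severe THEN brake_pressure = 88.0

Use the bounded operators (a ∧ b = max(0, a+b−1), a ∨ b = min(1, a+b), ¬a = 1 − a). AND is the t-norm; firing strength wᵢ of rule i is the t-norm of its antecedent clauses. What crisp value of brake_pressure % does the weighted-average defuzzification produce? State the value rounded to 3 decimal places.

R1 (z=47.0): severe=0.32, dry=0.86; AND[max(0, a+b−1)] → w = 0.18
R2 (z=92.0): none=0.81, ¬moderate=1−0.07=0.93, dry=0.86; AND[max(0, a+b−1)] → w = 0.60
R3 (z=62.0): wet=0.93, ¬none=1−0.81=0.19, moderate=0.07; AND[max(0, a+b−1)] → w = 0.00
R4 (z=88.0): severe=0.32 → w = 0.32
Weighted average = (0.18·47.0 + 0.60·92.0 + 0.00·62.0 + 0.32·88.0) / (0.18 + 0.60 + 0.00 + 0.32)
  = 91.8200 / 1.1000 = 83.473

83.473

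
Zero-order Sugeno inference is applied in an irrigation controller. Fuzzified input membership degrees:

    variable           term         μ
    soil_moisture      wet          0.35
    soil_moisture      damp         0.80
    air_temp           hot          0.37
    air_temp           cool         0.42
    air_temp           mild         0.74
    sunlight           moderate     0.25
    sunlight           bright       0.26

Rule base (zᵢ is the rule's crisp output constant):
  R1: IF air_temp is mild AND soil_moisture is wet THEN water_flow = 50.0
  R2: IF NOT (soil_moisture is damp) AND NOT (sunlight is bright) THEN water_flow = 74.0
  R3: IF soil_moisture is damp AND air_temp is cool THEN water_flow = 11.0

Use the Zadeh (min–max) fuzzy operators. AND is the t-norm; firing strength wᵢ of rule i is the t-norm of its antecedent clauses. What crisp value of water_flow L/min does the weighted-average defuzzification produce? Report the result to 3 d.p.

38.062

R1 (z=50.0): mild=0.74, wet=0.35; AND[min(a, b)] → w = 0.35
R2 (z=74.0): ¬damp=1−0.80=0.20, ¬bright=1−0.26=0.74; AND[min(a, b)] → w = 0.20
R3 (z=11.0): damp=0.80, cool=0.42; AND[min(a, b)] → w = 0.42
Weighted average = (0.35·50.0 + 0.20·74.0 + 0.42·11.0) / (0.35 + 0.20 + 0.42)
  = 36.9200 / 0.9700 = 38.062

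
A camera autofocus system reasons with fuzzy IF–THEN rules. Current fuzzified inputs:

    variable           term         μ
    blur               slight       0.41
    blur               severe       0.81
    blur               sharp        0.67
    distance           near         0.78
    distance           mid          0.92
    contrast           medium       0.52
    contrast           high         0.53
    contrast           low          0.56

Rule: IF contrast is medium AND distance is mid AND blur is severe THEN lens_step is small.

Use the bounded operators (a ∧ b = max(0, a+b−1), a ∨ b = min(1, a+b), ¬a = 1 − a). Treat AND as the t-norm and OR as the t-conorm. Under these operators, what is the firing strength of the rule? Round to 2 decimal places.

0.25

firing strength: medium=0.52, mid=0.92, severe=0.81; AND[max(0, a+b−1)] → w = 0.25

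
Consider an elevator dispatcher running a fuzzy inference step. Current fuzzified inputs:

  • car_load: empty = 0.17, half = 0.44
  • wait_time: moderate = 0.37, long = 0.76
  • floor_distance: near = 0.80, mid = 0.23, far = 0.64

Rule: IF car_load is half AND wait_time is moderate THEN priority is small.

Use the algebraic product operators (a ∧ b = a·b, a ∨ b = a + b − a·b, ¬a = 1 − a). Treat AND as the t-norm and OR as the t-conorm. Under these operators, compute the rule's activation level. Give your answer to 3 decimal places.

firing strength: half=0.44, moderate=0.37; AND[a·b] → w = 0.1628

0.163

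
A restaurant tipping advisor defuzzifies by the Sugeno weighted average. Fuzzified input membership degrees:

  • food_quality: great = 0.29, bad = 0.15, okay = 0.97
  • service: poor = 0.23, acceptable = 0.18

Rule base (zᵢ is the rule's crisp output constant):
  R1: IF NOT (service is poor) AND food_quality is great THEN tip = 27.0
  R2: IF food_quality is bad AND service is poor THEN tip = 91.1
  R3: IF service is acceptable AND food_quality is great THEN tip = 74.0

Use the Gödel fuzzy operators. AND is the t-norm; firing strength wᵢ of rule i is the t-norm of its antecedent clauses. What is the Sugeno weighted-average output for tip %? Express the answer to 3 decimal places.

R1 (z=27.0): ¬poor=1−0.23=0.77, great=0.29; AND[min(a, b)] → w = 0.29
R2 (z=91.1): bad=0.15, poor=0.23; AND[min(a, b)] → w = 0.15
R3 (z=74.0): acceptable=0.18, great=0.29; AND[min(a, b)] → w = 0.18
Weighted average = (0.29·27.0 + 0.15·91.1 + 0.18·74.0) / (0.29 + 0.15 + 0.18)
  = 34.8150 / 0.6200 = 56.153

56.153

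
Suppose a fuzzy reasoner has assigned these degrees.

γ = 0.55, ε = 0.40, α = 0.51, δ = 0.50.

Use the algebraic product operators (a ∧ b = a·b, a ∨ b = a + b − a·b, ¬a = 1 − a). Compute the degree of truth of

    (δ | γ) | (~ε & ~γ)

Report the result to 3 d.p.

0.836

δ | γ = a + b − a·b on (0.5000, 0.5500) = 0.7750
~ε = 1 − 0.4000 = 0.6000
~γ = 1 − 0.5500 = 0.4500
~ε & ~γ = a·b on (0.6000, 0.4500) = 0.2700
(δ | γ) | (~ε & ~γ) = a + b − a·b on (0.7750, 0.2700) = 0.8357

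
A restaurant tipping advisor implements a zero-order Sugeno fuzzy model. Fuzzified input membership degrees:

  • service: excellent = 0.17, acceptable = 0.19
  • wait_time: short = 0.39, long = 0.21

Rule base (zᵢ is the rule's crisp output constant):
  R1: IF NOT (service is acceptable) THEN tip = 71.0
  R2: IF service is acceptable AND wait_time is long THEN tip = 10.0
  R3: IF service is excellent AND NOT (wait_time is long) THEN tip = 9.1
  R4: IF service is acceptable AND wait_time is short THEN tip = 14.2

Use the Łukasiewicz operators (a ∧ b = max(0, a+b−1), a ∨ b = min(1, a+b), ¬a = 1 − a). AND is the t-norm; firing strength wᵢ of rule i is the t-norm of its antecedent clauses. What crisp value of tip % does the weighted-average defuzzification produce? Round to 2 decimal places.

71.00

R1 (z=71.0): ¬acceptable=1−0.19=0.81 → w = 0.81
R2 (z=10.0): acceptable=0.19, long=0.21; AND[max(0, a+b−1)] → w = 0.00
R3 (z=9.1): excellent=0.17, ¬long=1−0.21=0.79; AND[max(0, a+b−1)] → w = 0.00
R4 (z=14.2): acceptable=0.19, short=0.39; AND[max(0, a+b−1)] → w = 0.00
Weighted average = (0.81·71.0 + 0.00·10.0 + 0.00·9.1 + 0.00·14.2) / (0.81 + 0.00 + 0.00 + 0.00)
  = 57.5100 / 0.8100 = 71.00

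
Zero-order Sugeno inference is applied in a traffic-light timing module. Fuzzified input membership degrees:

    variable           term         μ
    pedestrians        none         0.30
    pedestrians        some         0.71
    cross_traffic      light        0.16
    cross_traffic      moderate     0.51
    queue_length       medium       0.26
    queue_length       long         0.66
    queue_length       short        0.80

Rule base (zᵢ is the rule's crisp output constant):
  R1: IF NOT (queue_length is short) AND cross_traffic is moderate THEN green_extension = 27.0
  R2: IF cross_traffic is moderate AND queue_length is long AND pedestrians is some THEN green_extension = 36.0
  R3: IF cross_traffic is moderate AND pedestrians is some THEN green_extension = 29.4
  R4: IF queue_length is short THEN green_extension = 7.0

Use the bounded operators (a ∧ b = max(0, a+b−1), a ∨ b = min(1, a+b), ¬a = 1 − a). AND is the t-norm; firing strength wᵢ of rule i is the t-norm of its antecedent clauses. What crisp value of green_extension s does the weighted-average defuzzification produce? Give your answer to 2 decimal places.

R1 (z=27.0): ¬short=1−0.80=0.20, moderate=0.51; AND[max(0, a+b−1)] → w = 0.00
R2 (z=36.0): moderate=0.51, long=0.66, some=0.71; AND[max(0, a+b−1)] → w = 0.00
R3 (z=29.4): moderate=0.51, some=0.71; AND[max(0, a+b−1)] → w = 0.22
R4 (z=7.0): short=0.80 → w = 0.80
Weighted average = (0.00·27.0 + 0.00·36.0 + 0.22·29.4 + 0.80·7.0) / (0.00 + 0.00 + 0.22 + 0.80)
  = 12.0680 / 1.0200 = 11.83

11.83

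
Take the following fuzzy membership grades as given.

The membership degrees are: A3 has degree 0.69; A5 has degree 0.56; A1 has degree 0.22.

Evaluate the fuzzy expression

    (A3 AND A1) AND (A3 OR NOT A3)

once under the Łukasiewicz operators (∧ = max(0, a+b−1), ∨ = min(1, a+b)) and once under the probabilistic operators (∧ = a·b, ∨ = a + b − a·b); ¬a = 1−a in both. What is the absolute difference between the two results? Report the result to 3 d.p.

Under Łukasiewicz:
  A3 AND A1 = max(0, a+b−1) on (0.69, 0.22) = 0.00
  NOT A3 = 1 − 0.69 = 0.31
  A3 OR NOT A3 = min(1, a+b) on (0.69, 0.31) = 1.00
  (A3 AND A1) AND (A3 OR NOT A3) = max(0, a+b−1) on (0.00, 1.00) = 0.00
  → value = 0.0000
Under probabilistic:
  A3 AND A1 = a·b on (0.6900, 0.2200) = 0.1518
  NOT A3 = 1 − 0.6900 = 0.3100
  A3 OR NOT A3 = a + b − a·b on (0.6900, 0.3100) = 0.7861
  (A3 AND A1) AND (A3 OR NOT A3) = a·b on (0.1518, 0.7861) = 0.1193
  → value = 0.1193
|0.0000 − 0.1193| = 0.119

0.119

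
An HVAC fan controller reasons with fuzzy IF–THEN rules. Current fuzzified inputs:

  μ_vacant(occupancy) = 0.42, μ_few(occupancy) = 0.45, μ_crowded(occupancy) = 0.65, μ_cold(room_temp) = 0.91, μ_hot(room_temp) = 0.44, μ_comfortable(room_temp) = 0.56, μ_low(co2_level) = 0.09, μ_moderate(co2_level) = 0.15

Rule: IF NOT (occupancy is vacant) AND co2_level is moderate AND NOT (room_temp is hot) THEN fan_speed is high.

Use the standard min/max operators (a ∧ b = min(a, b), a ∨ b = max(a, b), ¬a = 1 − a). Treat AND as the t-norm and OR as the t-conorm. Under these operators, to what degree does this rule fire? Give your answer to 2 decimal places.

firing strength: ¬vacant=1−0.42=0.58, moderate=0.15, ¬hot=1−0.44=0.56; AND[min(a, b)] → w = 0.15

0.15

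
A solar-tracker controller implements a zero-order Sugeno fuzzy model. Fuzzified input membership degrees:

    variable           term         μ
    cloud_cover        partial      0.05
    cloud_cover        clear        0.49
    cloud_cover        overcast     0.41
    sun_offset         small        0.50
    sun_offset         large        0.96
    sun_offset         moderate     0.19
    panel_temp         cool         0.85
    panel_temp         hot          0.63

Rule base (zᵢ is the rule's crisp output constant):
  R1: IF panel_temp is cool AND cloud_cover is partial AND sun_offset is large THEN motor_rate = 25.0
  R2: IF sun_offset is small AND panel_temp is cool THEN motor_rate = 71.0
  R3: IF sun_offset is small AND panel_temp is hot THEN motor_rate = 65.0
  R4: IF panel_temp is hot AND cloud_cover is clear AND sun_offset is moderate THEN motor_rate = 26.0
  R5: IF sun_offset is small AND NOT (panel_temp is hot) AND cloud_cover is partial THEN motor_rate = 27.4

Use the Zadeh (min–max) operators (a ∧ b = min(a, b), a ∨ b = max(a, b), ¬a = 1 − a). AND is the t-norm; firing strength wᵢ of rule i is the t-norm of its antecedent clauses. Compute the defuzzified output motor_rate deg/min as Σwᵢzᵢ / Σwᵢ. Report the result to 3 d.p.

R1 (z=25.0): cool=0.85, partial=0.05, large=0.96; AND[min(a, b)] → w = 0.05
R2 (z=71.0): small=0.50, cool=0.85; AND[min(a, b)] → w = 0.50
R3 (z=65.0): small=0.50, hot=0.63; AND[min(a, b)] → w = 0.50
R4 (z=26.0): hot=0.63, clear=0.49, moderate=0.19; AND[min(a, b)] → w = 0.19
R5 (z=27.4): small=0.50, ¬hot=1−0.63=0.37, partial=0.05; AND[min(a, b)] → w = 0.05
Weighted average = (0.05·25.0 + 0.50·71.0 + 0.50·65.0 + 0.19·26.0 + 0.05·27.4) / (0.05 + 0.50 + 0.50 + 0.19 + 0.05)
  = 75.5600 / 1.2900 = 58.574

58.574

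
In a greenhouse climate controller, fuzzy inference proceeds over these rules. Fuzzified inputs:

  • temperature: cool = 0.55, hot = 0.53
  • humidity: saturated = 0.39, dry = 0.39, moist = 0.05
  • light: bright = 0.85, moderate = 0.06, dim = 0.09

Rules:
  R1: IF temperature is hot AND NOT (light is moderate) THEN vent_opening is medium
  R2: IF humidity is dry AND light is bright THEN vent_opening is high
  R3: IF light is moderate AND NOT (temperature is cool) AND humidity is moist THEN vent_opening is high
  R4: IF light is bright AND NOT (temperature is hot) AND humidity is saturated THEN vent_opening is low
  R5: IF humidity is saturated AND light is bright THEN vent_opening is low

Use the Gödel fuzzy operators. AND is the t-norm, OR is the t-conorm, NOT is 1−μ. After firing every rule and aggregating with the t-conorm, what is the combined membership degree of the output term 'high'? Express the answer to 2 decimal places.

0.39

R1: hot=0.53, ¬moderate=1−0.06=0.94; AND[min(a, b)] → w = 0.53
R2: dry=0.39, bright=0.85; AND[min(a, b)] → w = 0.39
R3: moderate=0.06, ¬cool=1−0.55=0.45, moist=0.05; AND[min(a, b)] → w = 0.05
R4: bright=0.85, ¬hot=1−0.53=0.47, saturated=0.39; AND[min(a, b)] → w = 0.39
R5: saturated=0.39, bright=0.85; AND[min(a, b)] → w = 0.39
Rules with consequent 'high': {R2, R3} → strengths 0.39, 0.05
Aggregate via t-conorm [max(a, b)]: 0.39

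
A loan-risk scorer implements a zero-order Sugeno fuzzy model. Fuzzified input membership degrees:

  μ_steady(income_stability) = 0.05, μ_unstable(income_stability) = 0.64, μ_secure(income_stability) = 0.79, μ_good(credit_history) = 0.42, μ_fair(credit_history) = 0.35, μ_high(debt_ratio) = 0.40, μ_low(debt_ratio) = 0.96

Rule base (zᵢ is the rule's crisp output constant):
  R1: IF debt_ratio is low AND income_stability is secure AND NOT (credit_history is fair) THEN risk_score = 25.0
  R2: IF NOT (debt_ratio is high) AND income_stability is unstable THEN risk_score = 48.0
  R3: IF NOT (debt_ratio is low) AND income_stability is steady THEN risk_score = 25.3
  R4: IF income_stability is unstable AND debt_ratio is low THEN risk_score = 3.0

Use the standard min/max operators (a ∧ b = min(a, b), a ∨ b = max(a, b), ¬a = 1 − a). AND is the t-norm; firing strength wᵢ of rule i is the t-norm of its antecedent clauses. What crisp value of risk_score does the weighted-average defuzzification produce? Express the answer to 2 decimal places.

24.86

R1 (z=25.0): low=0.96, secure=0.79, ¬fair=1−0.35=0.65; AND[min(a, b)] → w = 0.65
R2 (z=48.0): ¬high=1−0.40=0.60, unstable=0.64; AND[min(a, b)] → w = 0.60
R3 (z=25.3): ¬low=1−0.96=0.04, steady=0.05; AND[min(a, b)] → w = 0.04
R4 (z=3.0): unstable=0.64, low=0.96; AND[min(a, b)] → w = 0.64
Weighted average = (0.65·25.0 + 0.60·48.0 + 0.04·25.3 + 0.64·3.0) / (0.65 + 0.60 + 0.04 + 0.64)
  = 47.9820 / 1.9300 = 24.86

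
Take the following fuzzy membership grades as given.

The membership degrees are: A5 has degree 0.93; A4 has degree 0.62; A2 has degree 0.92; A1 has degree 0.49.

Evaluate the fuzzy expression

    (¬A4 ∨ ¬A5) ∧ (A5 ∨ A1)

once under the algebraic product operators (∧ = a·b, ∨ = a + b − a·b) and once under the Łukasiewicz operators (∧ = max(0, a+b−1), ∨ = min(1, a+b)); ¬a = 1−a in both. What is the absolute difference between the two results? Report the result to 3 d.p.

Under algebraic product:
  ¬A4 = 1 − 0.6200 = 0.3800
  ¬A5 = 1 − 0.9300 = 0.0700
  ¬A4 ∨ ¬A5 = a + b − a·b on (0.3800, 0.0700) = 0.4234
  A5 ∨ A1 = a + b − a·b on (0.9300, 0.4900) = 0.9643
  (¬A4 ∨ ¬A5) ∧ (A5 ∨ A1) = a·b on (0.4234, 0.9643) = 0.4083
  → value = 0.4083
Under Łukasiewicz:
  ¬A4 = 1 − 0.62 = 0.38
  ¬A5 = 1 − 0.93 = 0.07
  ¬A4 ∨ ¬A5 = min(1, a+b) on (0.38, 0.07) = 0.45
  A5 ∨ A1 = min(1, a+b) on (0.93, 0.49) = 1.00
  (¬A4 ∨ ¬A5) ∧ (A5 ∨ A1) = max(0, a+b−1) on (0.45, 1.00) = 0.45
  → value = 0.4500
|0.4083 − 0.4500| = 0.042

0.042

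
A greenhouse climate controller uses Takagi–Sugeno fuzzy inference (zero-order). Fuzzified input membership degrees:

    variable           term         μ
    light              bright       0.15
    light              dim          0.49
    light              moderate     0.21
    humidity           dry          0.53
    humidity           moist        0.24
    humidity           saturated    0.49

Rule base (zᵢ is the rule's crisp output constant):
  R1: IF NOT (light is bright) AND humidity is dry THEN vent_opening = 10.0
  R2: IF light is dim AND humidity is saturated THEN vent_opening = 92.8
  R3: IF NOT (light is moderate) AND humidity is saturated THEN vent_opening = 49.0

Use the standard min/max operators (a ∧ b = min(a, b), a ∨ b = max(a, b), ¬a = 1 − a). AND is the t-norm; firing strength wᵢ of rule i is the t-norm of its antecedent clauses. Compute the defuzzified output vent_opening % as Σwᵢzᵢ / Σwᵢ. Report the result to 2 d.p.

49.52

R1 (z=10.0): ¬bright=1−0.15=0.85, dry=0.53; AND[min(a, b)] → w = 0.53
R2 (z=92.8): dim=0.49, saturated=0.49; AND[min(a, b)] → w = 0.49
R3 (z=49.0): ¬moderate=1−0.21=0.79, saturated=0.49; AND[min(a, b)] → w = 0.49
Weighted average = (0.53·10.0 + 0.49·92.8 + 0.49·49.0) / (0.53 + 0.49 + 0.49)
  = 74.7820 / 1.5100 = 49.52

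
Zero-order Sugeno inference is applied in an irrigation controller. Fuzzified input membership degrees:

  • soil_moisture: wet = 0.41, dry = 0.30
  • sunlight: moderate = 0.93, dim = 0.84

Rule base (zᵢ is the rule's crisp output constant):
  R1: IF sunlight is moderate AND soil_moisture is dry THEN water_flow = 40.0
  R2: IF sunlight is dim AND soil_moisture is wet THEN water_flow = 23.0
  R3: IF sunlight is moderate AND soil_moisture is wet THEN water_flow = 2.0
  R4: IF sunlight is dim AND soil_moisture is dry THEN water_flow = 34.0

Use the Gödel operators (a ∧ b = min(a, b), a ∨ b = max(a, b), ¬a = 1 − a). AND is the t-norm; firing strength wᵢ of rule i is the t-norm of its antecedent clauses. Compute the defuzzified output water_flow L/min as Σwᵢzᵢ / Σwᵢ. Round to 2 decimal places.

22.85

R1 (z=40.0): moderate=0.93, dry=0.30; AND[min(a, b)] → w = 0.30
R2 (z=23.0): dim=0.84, wet=0.41; AND[min(a, b)] → w = 0.41
R3 (z=2.0): moderate=0.93, wet=0.41; AND[min(a, b)] → w = 0.41
R4 (z=34.0): dim=0.84, dry=0.30; AND[min(a, b)] → w = 0.30
Weighted average = (0.30·40.0 + 0.41·23.0 + 0.41·2.0 + 0.30·34.0) / (0.30 + 0.41 + 0.41 + 0.30)
  = 32.4500 / 1.4200 = 22.85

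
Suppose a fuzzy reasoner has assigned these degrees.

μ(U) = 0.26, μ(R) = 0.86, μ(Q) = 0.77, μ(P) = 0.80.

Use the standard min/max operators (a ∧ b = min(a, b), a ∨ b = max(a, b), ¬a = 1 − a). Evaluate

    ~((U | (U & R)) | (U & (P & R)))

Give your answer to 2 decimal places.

0.74

U & R = min(a, b) on (0.26, 0.86) = 0.26
U | (U & R) = max(a, b) on (0.26, 0.26) = 0.26
P & R = min(a, b) on (0.80, 0.86) = 0.80
U & (P & R) = min(a, b) on (0.26, 0.80) = 0.26
(U | (U & R)) | (U & (P & R)) = max(a, b) on (0.26, 0.26) = 0.26
~((U | (U & R)) | (U & (P & R))) = 1 − 0.26 = 0.74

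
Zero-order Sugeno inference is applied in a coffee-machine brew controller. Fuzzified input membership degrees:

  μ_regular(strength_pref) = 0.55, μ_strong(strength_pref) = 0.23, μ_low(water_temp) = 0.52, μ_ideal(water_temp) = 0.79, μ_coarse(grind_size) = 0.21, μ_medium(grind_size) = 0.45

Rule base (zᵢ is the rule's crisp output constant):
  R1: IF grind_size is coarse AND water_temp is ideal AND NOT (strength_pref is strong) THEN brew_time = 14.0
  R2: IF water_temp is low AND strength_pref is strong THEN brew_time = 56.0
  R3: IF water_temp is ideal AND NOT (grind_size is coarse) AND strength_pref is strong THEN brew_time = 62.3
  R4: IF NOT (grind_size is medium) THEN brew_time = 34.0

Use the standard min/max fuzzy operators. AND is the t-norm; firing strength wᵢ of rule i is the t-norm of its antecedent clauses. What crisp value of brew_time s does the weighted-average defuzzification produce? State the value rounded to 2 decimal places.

40.04

R1 (z=14.0): coarse=0.21, ideal=0.79, ¬strong=1−0.23=0.77; AND[min(a, b)] → w = 0.21
R2 (z=56.0): low=0.52, strong=0.23; AND[min(a, b)] → w = 0.23
R3 (z=62.3): ideal=0.79, ¬coarse=1−0.21=0.79, strong=0.23; AND[min(a, b)] → w = 0.23
R4 (z=34.0): ¬medium=1−0.45=0.55 → w = 0.55
Weighted average = (0.21·14.0 + 0.23·56.0 + 0.23·62.3 + 0.55·34.0) / (0.21 + 0.23 + 0.23 + 0.55)
  = 48.8490 / 1.2200 = 40.04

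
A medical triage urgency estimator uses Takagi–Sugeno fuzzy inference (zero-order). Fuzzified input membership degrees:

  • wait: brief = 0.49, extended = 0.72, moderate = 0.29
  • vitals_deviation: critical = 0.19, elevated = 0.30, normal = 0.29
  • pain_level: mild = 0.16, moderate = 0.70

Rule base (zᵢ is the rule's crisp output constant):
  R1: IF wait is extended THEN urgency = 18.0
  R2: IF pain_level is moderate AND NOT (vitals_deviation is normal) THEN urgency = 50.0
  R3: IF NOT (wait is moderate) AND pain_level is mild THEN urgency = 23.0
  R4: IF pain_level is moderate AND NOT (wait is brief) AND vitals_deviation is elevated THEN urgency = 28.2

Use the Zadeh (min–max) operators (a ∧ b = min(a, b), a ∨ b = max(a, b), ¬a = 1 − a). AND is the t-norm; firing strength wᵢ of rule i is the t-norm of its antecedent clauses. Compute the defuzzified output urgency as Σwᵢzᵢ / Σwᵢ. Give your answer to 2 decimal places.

31.97

R1 (z=18.0): extended=0.72 → w = 0.72
R2 (z=50.0): moderate=0.70, ¬normal=1−0.29=0.71; AND[min(a, b)] → w = 0.70
R3 (z=23.0): ¬moderate=1−0.29=0.71, mild=0.16; AND[min(a, b)] → w = 0.16
R4 (z=28.2): moderate=0.70, ¬brief=1−0.49=0.51, elevated=0.30; AND[min(a, b)] → w = 0.30
Weighted average = (0.72·18.0 + 0.70·50.0 + 0.16·23.0 + 0.30·28.2) / (0.72 + 0.70 + 0.16 + 0.30)
  = 60.1000 / 1.8800 = 31.97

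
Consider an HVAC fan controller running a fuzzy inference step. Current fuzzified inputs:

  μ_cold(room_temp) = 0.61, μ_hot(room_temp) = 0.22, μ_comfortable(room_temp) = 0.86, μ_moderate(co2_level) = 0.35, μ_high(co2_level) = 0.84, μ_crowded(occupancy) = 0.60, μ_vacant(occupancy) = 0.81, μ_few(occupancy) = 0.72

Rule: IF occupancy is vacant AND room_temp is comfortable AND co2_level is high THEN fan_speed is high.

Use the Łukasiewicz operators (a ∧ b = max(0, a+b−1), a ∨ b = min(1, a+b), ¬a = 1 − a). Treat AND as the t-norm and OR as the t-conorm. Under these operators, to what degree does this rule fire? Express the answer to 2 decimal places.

0.51

firing strength: vacant=0.81, comfortable=0.86, high=0.84; AND[max(0, a+b−1)] → w = 0.51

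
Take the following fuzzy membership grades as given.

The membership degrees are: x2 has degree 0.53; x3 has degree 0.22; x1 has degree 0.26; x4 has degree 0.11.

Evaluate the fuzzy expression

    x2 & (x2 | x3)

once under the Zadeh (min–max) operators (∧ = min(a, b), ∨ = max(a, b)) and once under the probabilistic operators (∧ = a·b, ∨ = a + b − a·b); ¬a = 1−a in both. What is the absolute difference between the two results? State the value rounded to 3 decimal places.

Under Zadeh (min–max):
  x2 | x3 = max(a, b) on (0.53, 0.22) = 0.53
  x2 & (x2 | x3) = min(a, b) on (0.53, 0.53) = 0.53
  → value = 0.5300
Under probabilistic:
  x2 | x3 = a + b − a·b on (0.5300, 0.2200) = 0.6334
  x2 & (x2 | x3) = a·b on (0.5300, 0.6334) = 0.3357
  → value = 0.3357
|0.5300 − 0.3357| = 0.194

0.194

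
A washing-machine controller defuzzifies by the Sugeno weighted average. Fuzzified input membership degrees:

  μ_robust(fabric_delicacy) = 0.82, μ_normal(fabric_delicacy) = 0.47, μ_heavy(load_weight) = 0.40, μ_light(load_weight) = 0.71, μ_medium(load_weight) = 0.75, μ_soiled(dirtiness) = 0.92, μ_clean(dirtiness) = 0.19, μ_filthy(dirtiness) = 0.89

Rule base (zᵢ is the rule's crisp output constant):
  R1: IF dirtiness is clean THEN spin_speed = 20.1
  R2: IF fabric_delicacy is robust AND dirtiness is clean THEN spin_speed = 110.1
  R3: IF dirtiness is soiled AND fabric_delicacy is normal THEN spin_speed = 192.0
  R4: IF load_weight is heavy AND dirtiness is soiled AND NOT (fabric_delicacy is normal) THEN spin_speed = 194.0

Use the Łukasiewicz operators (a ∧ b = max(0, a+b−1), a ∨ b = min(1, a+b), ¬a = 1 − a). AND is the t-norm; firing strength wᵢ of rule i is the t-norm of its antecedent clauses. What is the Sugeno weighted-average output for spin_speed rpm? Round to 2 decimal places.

R1 (z=20.1): clean=0.19 → w = 0.19
R2 (z=110.1): robust=0.82, clean=0.19; AND[max(0, a+b−1)] → w = 0.01
R3 (z=192.0): soiled=0.92, normal=0.47; AND[max(0, a+b−1)] → w = 0.39
R4 (z=194.0): heavy=0.40, soiled=0.92, ¬normal=1−0.47=0.53; AND[max(0, a+b−1)] → w = 0.00
Weighted average = (0.19·20.1 + 0.01·110.1 + 0.39·192.0 + 0.00·194.0) / (0.19 + 0.01 + 0.39 + 0.00)
  = 79.8000 / 0.5900 = 135.25

135.25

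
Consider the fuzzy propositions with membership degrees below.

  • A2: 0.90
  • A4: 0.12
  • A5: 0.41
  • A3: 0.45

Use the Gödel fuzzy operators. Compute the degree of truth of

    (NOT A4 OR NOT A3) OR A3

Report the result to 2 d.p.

0.88

NOT A4 = 1 − 0.12 = 0.88
NOT A3 = 1 − 0.45 = 0.55
NOT A4 OR NOT A3 = max(a, b) on (0.88, 0.55) = 0.88
(NOT A4 OR NOT A3) OR A3 = max(a, b) on (0.88, 0.45) = 0.88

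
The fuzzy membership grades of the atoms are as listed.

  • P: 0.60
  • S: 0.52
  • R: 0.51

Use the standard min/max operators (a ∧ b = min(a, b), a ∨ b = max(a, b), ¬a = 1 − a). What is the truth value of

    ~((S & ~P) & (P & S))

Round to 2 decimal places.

0.60

~P = 1 − 0.60 = 0.40
S & ~P = min(a, b) on (0.52, 0.40) = 0.40
P & S = min(a, b) on (0.60, 0.52) = 0.52
(S & ~P) & (P & S) = min(a, b) on (0.40, 0.52) = 0.40
~((S & ~P) & (P & S)) = 1 − 0.40 = 0.60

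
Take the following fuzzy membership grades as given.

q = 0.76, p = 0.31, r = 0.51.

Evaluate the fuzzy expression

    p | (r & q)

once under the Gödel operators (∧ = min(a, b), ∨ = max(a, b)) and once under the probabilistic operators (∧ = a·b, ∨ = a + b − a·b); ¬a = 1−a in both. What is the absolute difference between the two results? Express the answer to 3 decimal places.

0.067

Under Gödel:
  r & q = min(a, b) on (0.51, 0.76) = 0.51
  p | (r & q) = max(a, b) on (0.31, 0.51) = 0.51
  → value = 0.5100
Under probabilistic:
  r & q = a·b on (0.5100, 0.7600) = 0.3876
  p | (r & q) = a + b − a·b on (0.3100, 0.3876) = 0.5774
  → value = 0.5774
|0.5100 − 0.5774| = 0.067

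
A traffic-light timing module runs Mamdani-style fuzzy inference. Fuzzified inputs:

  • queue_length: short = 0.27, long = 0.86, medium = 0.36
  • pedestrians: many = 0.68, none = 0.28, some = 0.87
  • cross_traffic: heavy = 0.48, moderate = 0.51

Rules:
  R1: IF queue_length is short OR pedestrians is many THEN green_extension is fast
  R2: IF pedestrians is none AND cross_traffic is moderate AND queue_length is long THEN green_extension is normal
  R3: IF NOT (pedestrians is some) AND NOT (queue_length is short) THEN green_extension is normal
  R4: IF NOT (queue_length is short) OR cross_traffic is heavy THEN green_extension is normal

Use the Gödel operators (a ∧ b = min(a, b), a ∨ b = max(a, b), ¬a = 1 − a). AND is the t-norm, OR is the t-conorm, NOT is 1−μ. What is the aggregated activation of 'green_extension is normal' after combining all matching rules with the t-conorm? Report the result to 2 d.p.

0.73

R1: short=0.27, many=0.68; OR[max(a, b)] → w = 0.68
R2: none=0.28, moderate=0.51, long=0.86; AND[min(a, b)] → w = 0.28
R3: ¬some=1−0.87=0.13, ¬short=1−0.27=0.73; AND[min(a, b)] → w = 0.13
R4: ¬short=1−0.27=0.73, heavy=0.48; OR[max(a, b)] → w = 0.73
Rules with consequent 'normal': {R2, R3, R4} → strengths 0.28, 0.13, 0.73
Aggregate via t-conorm [max(a, b)]: 0.73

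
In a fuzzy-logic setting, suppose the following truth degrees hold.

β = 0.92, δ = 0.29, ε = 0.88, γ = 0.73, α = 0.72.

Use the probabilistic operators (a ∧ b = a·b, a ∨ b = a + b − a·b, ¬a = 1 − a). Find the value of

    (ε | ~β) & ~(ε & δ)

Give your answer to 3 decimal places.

0.663

~β = 1 − 0.9200 = 0.0800
ε | ~β = a + b − a·b on (0.8800, 0.0800) = 0.8896
ε & δ = a·b on (0.8800, 0.2900) = 0.2552
~(ε & δ) = 1 − 0.2552 = 0.7448
(ε | ~β) & ~(ε & δ) = a·b on (0.8896, 0.7448) = 0.6626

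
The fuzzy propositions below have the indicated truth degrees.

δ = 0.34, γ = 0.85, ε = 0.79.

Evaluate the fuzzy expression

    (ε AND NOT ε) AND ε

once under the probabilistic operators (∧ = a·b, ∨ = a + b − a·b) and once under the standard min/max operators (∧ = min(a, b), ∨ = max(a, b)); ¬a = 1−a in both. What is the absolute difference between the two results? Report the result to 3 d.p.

Under probabilistic:
  NOT ε = 1 − 0.7900 = 0.2100
  ε AND NOT ε = a·b on (0.7900, 0.2100) = 0.1659
  (ε AND NOT ε) AND ε = a·b on (0.1659, 0.7900) = 0.1311
  → value = 0.1311
Under standard min/max:
  NOT ε = 1 − 0.79 = 0.21
  ε AND NOT ε = min(a, b) on (0.79, 0.21) = 0.21
  (ε AND NOT ε) AND ε = min(a, b) on (0.21, 0.79) = 0.21
  → value = 0.2100
|0.1311 − 0.2100| = 0.079

0.079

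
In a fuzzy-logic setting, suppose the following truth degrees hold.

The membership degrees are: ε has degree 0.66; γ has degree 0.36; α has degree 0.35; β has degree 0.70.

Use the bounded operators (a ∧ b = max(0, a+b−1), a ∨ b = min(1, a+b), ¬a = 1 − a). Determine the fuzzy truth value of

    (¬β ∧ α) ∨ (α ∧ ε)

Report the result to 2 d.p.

¬β = 1 − 0.70 = 0.30
¬β ∧ α = max(0, a+b−1) on (0.30, 0.35) = 0.00
α ∧ ε = max(0, a+b−1) on (0.35, 0.66) = 0.01
(¬β ∧ α) ∨ (α ∧ ε) = min(1, a+b) on (0.00, 0.01) = 0.01

0.01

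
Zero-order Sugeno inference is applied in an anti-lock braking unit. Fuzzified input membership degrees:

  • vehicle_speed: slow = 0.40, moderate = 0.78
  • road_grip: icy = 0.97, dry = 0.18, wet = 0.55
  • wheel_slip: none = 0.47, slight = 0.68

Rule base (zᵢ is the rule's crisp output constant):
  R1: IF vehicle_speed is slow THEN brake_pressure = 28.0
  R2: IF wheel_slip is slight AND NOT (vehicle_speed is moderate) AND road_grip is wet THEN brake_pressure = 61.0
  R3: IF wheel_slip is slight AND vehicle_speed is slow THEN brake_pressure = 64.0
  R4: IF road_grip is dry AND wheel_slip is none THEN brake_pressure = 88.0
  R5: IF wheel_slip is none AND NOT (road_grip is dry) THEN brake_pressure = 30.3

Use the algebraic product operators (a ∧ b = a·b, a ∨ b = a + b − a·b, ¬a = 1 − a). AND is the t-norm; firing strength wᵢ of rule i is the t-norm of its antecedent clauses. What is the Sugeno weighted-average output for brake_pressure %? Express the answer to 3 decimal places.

43.086

R1 (z=28.0): slow=0.40 → w = 0.4000
R2 (z=61.0): slight=0.68, ¬moderate=1−0.78=0.22, wet=0.55; AND[a·b] → w = 0.0823
R3 (z=64.0): slight=0.68, slow=0.40; AND[a·b] → w = 0.2720
R4 (z=88.0): dry=0.18, none=0.47; AND[a·b] → w = 0.0846
R5 (z=30.3): none=0.47, ¬dry=1−0.18=0.82; AND[a·b] → w = 0.3854
Weighted average = (0.4000·28.0 + 0.0823·61.0 + 0.2720·64.0 + 0.0846·88.0 + 0.3854·30.3) / (0.4000 + 0.0823 + 0.2720 + 0.0846 + 0.3854)
  = 52.7495 / 1.2243 = 43.086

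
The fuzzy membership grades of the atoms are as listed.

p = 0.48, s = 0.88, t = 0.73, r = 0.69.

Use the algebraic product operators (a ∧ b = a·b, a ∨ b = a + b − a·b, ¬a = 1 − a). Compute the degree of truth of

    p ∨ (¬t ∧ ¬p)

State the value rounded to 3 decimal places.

¬t = 1 − 0.7300 = 0.2700
¬p = 1 − 0.4800 = 0.5200
¬t ∧ ¬p = a·b on (0.2700, 0.5200) = 0.1404
p ∨ (¬t ∧ ¬p) = a + b − a·b on (0.4800, 0.1404) = 0.5530

0.553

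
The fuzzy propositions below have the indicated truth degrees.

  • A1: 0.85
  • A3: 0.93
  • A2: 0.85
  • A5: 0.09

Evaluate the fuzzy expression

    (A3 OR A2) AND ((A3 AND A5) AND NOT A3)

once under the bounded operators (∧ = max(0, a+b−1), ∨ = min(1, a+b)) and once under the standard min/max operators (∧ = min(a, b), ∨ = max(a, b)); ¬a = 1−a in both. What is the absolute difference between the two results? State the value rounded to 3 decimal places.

0.070

Under bounded:
  A3 OR A2 = min(1, a+b) on (0.93, 0.85) = 1.00
  A3 AND A5 = max(0, a+b−1) on (0.93, 0.09) = 0.02
  NOT A3 = 1 − 0.93 = 0.07
  (A3 AND A5) AND NOT A3 = max(0, a+b−1) on (0.02, 0.07) = 0.00
  (A3 OR A2) AND ((A3 AND A5) AND NOT A3) = max(0, a+b−1) on (1.00, 0.00) = 0.00
  → value = 0.0000
Under standard min/max:
  A3 OR A2 = max(a, b) on (0.93, 0.85) = 0.93
  A3 AND A5 = min(a, b) on (0.93, 0.09) = 0.09
  NOT A3 = 1 − 0.93 = 0.07
  (A3 AND A5) AND NOT A3 = min(a, b) on (0.09, 0.07) = 0.07
  (A3 OR A2) AND ((A3 AND A5) AND NOT A3) = min(a, b) on (0.93, 0.07) = 0.07
  → value = 0.0700
|0.0000 − 0.0700| = 0.070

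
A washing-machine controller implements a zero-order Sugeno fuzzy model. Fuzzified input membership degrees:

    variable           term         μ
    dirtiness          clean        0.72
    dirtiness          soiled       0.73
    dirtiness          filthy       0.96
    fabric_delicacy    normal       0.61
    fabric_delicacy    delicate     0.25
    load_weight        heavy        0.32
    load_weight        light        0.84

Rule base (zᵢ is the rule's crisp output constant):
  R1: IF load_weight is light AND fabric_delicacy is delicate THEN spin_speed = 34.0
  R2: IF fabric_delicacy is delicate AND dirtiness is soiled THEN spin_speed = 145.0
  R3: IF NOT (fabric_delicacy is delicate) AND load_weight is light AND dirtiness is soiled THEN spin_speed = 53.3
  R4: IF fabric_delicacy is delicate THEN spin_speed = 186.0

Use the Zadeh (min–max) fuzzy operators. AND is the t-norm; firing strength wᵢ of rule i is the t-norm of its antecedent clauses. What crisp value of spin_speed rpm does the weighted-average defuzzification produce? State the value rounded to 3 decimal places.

R1 (z=34.0): light=0.84, delicate=0.25; AND[min(a, b)] → w = 0.25
R2 (z=145.0): delicate=0.25, soiled=0.73; AND[min(a, b)] → w = 0.25
R3 (z=53.3): ¬delicate=1−0.25=0.75, light=0.84, soiled=0.73; AND[min(a, b)] → w = 0.73
R4 (z=186.0): delicate=0.25 → w = 0.25
Weighted average = (0.25·34.0 + 0.25·145.0 + 0.73·53.3 + 0.25·186.0) / (0.25 + 0.25 + 0.73 + 0.25)
  = 130.1590 / 1.4800 = 87.945

87.945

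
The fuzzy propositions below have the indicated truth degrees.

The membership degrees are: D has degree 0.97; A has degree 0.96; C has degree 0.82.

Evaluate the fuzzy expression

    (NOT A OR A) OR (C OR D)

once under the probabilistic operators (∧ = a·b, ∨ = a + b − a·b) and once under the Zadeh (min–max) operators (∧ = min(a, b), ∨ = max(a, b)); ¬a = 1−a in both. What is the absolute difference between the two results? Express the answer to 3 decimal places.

Under probabilistic:
  NOT A = 1 − 0.9600 = 0.0400
  NOT A OR A = a + b − a·b on (0.0400, 0.9600) = 0.9616
  C OR D = a + b − a·b on (0.8200, 0.9700) = 0.9946
  (NOT A OR A) OR (C OR D) = a + b − a·b on (0.9616, 0.9946) = 0.9998
  → value = 0.9998
Under Zadeh (min–max):
  NOT A = 1 − 0.96 = 0.04
  NOT A OR A = max(a, b) on (0.04, 0.96) = 0.96
  C OR D = max(a, b) on (0.82, 0.97) = 0.97
  (NOT A OR A) OR (C OR D) = max(a, b) on (0.96, 0.97) = 0.97
  → value = 0.9700
|0.9998 − 0.9700| = 0.030

0.030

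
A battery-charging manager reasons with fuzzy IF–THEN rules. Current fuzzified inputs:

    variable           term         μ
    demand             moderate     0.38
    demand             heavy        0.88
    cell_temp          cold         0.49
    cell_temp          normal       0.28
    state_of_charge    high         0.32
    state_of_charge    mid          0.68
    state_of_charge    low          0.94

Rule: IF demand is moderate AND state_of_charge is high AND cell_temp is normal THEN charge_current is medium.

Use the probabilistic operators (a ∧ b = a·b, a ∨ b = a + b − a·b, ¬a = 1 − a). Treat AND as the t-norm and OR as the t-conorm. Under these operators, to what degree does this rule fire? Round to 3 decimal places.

0.034

firing strength: moderate=0.38, high=0.32, normal=0.28; AND[a·b] → w = 0.0340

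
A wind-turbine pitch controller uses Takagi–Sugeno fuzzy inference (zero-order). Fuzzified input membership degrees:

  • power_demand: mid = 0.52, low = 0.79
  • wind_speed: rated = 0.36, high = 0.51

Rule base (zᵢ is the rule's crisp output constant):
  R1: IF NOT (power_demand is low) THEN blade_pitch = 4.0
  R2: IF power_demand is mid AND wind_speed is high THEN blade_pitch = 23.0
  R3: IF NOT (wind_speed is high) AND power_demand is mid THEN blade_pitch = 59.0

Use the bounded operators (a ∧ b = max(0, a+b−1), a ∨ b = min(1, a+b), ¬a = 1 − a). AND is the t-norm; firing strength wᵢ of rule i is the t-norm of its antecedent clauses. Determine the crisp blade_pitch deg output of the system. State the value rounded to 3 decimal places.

8.480

R1 (z=4.0): ¬low=1−0.79=0.21 → w = 0.21
R2 (z=23.0): mid=0.52, high=0.51; AND[max(0, a+b−1)] → w = 0.03
R3 (z=59.0): ¬high=1−0.51=0.49, mid=0.52; AND[max(0, a+b−1)] → w = 0.01
Weighted average = (0.21·4.0 + 0.03·23.0 + 0.01·59.0) / (0.21 + 0.03 + 0.01)
  = 2.1200 / 0.2500 = 8.480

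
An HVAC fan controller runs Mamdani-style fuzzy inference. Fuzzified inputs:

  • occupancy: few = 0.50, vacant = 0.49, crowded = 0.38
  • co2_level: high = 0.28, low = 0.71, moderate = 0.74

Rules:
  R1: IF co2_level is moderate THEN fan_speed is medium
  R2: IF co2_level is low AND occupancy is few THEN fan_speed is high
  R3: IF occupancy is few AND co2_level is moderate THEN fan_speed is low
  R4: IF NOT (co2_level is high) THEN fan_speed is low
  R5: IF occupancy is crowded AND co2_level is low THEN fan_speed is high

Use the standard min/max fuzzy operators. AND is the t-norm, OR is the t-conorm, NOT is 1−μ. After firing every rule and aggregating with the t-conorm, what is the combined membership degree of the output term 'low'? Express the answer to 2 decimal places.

0.72

R1: moderate=0.74 → w = 0.74
R2: low=0.71, few=0.50; AND[min(a, b)] → w = 0.50
R3: few=0.50, moderate=0.74; AND[min(a, b)] → w = 0.50
R4: ¬high=1−0.28=0.72 → w = 0.72
R5: crowded=0.38, low=0.71; AND[min(a, b)] → w = 0.38
Rules with consequent 'low': {R3, R4} → strengths 0.50, 0.72
Aggregate via t-conorm [max(a, b)]: 0.72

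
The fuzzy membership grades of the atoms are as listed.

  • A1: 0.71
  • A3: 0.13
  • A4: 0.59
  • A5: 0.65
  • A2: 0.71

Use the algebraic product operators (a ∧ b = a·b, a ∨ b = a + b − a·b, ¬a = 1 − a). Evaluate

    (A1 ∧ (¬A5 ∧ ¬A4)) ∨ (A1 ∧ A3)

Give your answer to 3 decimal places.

0.185

¬A5 = 1 − 0.6500 = 0.3500
¬A4 = 1 − 0.5900 = 0.4100
¬A5 ∧ ¬A4 = a·b on (0.3500, 0.4100) = 0.1435
A1 ∧ (¬A5 ∧ ¬A4) = a·b on (0.7100, 0.1435) = 0.1019
A1 ∧ A3 = a·b on (0.7100, 0.1300) = 0.0923
(A1 ∧ (¬A5 ∧ ¬A4)) ∨ (A1 ∧ A3) = a + b − a·b on (0.1019, 0.0923) = 0.1848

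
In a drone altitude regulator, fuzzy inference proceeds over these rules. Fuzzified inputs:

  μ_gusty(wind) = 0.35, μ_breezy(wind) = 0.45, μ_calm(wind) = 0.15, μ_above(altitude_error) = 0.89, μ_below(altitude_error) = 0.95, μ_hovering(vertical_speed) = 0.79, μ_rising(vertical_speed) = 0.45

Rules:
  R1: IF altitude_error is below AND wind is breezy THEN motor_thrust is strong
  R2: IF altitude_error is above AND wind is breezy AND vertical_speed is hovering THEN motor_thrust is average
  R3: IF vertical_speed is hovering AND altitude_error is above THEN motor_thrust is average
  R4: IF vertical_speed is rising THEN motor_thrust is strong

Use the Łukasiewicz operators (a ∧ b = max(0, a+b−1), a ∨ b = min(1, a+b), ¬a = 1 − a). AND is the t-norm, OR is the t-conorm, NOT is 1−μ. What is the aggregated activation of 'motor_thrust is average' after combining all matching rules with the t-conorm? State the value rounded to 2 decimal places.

0.81

R1: below=0.95, breezy=0.45; AND[max(0, a+b−1)] → w = 0.40
R2: above=0.89, breezy=0.45, hovering=0.79; AND[max(0, a+b−1)] → w = 0.13
R3: hovering=0.79, above=0.89; AND[max(0, a+b−1)] → w = 0.68
R4: rising=0.45 → w = 0.45
Rules with consequent 'average': {R2, R3} → strengths 0.13, 0.68
Aggregate via t-conorm [min(1, a+b)]: 0.81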